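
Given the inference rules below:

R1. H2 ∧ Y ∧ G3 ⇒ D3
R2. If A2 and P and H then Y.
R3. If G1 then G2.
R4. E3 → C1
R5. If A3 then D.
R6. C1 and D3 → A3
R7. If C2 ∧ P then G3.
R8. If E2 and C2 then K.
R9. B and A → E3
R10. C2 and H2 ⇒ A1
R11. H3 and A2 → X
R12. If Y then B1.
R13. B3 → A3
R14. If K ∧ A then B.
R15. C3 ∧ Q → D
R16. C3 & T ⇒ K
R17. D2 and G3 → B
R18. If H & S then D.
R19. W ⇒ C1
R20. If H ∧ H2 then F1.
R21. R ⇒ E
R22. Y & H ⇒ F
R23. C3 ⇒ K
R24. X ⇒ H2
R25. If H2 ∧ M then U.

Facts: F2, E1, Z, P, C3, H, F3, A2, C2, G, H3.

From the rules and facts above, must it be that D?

Forward chaining from the given facts derives: Y, G3, X, B1, F, K, H2, D3, A1, F1.
Rules concluding D: R5 needs A3; R15 needs Q; R18 needs S — none of these are established.

No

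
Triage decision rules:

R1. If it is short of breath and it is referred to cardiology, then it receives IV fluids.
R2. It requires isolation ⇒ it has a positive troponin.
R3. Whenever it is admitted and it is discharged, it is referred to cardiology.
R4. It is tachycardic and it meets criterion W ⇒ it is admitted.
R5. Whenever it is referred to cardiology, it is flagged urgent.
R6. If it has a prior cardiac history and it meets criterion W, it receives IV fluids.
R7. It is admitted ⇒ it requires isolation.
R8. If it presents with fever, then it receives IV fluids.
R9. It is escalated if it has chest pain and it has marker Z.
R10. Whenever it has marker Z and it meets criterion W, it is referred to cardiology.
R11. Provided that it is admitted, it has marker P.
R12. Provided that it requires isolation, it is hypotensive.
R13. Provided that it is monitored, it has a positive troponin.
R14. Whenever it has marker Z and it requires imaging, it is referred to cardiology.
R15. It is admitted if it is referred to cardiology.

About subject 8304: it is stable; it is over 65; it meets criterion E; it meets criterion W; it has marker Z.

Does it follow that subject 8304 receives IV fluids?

Forward chaining from the given facts derives: is referred to cardiology, is admitted, is flagged urgent, requires isolation, has marker P, is hypotensive, has a positive troponin.
Rules concluding "it receives IV fluids": R1 needs "it is short of breath"; R6 needs "it has a prior cardiac history"; R8 needs "it presents with fever" — none of these are established.

No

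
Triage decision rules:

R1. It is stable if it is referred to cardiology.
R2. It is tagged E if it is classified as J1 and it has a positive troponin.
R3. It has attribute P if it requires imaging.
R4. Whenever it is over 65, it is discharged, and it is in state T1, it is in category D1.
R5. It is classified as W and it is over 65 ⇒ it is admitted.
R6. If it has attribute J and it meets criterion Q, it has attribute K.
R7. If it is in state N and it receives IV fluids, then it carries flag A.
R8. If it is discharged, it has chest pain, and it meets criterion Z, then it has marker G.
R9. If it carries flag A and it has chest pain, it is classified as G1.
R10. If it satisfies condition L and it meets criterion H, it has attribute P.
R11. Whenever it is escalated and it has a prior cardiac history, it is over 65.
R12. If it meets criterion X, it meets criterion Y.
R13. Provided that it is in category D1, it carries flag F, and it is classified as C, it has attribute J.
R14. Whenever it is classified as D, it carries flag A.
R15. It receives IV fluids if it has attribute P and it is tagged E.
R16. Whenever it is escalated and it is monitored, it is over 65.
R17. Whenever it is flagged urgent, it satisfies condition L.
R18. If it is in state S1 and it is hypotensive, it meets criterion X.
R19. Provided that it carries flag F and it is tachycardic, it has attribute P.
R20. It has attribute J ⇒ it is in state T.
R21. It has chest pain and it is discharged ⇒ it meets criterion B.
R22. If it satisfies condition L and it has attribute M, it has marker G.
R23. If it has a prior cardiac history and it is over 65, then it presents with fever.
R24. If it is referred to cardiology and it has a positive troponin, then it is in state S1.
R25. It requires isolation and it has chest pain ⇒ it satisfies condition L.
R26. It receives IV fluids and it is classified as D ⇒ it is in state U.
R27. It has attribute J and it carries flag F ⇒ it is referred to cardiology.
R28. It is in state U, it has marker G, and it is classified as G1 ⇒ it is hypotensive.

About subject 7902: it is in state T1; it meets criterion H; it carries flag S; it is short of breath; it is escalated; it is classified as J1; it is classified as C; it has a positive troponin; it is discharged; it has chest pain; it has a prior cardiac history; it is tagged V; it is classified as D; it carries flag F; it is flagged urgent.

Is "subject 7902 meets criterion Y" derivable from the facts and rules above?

Forward chaining from the given facts derives: is tagged E, is over 65, carries flag A, satisfies condition L, meets criterion B, presents with fever, is in category D1, is classified as G1, has attribute P, has attribute J, receives IV fluids, is in state T, is in state U, is referred to cardiology, is stable, is in state S1.
The only rule concluding "it meets criterion Y" is R12, which needs "it meets criterion X"; that is never established.

No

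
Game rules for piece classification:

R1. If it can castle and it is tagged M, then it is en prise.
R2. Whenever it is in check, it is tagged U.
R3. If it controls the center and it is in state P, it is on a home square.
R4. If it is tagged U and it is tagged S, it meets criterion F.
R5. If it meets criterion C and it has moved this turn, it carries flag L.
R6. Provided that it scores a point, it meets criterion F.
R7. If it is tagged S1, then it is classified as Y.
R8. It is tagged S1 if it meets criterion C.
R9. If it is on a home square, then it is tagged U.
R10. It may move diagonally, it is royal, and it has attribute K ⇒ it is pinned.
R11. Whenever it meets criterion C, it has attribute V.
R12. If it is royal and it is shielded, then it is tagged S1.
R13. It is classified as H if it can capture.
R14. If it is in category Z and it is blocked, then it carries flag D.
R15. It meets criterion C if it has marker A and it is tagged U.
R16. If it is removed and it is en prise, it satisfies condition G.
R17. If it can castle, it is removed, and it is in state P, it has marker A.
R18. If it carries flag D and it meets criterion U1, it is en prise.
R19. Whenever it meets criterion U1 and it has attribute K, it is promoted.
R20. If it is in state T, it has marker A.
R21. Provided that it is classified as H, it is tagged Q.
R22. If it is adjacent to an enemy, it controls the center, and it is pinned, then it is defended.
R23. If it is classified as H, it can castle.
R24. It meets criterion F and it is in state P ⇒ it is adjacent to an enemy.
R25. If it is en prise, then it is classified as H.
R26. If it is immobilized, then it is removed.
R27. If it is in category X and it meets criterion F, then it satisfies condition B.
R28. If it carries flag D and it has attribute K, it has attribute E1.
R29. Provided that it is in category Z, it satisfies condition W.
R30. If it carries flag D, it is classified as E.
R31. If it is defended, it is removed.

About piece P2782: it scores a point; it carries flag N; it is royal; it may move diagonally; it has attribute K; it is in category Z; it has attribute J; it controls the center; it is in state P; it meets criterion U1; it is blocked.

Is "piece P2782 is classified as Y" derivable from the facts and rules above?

By R3 (it controls the center, it is in state P): it is on a home square.
By R6 (it scores a point): it meets criterion F.
By R9 (it is on a home square): it is tagged U.
By R10 (it may move diagonally, it is royal, it has attribute K): it is pinned.
By R14 (it is in category Z, it is blocked): it carries flag D.
By R18 (it carries flag D, it meets criterion U1): it is en prise.
By R24 (it meets criterion F, it is in state P): it is adjacent to an enemy.
By R25 (it is en prise): it is classified as H.
By R22 (it is adjacent to an enemy, it controls the center, it is pinned): it is defended.
By R23 (it is classified as H): it can castle.
By R31 (it is defended): it is removed.
By R17 (it can castle, it is removed, it is in state P): it has marker A.
By R15 (it has marker A, it is tagged U): it meets criterion C.
By R8 (it meets criterion C): it is tagged S1.
By R7 (it is tagged S1): it is classified as Y.

Yes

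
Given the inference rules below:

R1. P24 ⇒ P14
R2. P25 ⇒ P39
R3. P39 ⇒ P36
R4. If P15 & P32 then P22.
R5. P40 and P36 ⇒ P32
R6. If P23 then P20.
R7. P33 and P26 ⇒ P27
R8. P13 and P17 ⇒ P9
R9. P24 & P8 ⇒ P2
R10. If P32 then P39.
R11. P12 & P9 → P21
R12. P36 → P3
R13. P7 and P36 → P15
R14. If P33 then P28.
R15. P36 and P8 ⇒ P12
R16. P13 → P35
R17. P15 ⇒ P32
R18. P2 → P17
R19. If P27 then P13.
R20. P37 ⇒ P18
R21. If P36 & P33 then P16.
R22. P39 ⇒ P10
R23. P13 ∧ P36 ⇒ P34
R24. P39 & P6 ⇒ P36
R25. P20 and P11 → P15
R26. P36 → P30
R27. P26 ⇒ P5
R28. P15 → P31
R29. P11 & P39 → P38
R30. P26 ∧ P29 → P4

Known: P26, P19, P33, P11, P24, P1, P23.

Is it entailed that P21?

Forward chaining from the given facts derives: P14, P20, P27, P28, P13, P15, P5, P31, P35, P32, P22, P39, P10, P38, P36, P3, P16, P34, P30.
The only rule concluding P21 is R11, which needs P12; that is never established.

No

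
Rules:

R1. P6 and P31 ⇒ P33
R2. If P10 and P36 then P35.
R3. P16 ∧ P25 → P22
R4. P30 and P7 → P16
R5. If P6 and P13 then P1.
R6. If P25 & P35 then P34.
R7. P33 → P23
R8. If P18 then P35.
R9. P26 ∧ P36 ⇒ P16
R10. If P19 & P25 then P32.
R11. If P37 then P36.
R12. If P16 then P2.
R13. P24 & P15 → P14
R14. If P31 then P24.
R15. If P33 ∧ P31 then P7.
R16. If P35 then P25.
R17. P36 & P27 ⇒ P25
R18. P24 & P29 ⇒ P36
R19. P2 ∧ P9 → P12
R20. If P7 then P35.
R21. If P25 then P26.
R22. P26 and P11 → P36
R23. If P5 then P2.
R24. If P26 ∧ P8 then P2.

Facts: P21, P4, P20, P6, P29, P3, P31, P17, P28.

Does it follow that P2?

Yes

P33  (by R1: P6, P31)
P24  (by R14: P31)
P7  (by R15: P33, P31)
P36  (by R18: P24, P29)
P35  (by R20: P7)
P25  (by R16: P35)
P26  (by R21: P25)
P16  (by R9: P26, P36)
P2  (by R12: P16)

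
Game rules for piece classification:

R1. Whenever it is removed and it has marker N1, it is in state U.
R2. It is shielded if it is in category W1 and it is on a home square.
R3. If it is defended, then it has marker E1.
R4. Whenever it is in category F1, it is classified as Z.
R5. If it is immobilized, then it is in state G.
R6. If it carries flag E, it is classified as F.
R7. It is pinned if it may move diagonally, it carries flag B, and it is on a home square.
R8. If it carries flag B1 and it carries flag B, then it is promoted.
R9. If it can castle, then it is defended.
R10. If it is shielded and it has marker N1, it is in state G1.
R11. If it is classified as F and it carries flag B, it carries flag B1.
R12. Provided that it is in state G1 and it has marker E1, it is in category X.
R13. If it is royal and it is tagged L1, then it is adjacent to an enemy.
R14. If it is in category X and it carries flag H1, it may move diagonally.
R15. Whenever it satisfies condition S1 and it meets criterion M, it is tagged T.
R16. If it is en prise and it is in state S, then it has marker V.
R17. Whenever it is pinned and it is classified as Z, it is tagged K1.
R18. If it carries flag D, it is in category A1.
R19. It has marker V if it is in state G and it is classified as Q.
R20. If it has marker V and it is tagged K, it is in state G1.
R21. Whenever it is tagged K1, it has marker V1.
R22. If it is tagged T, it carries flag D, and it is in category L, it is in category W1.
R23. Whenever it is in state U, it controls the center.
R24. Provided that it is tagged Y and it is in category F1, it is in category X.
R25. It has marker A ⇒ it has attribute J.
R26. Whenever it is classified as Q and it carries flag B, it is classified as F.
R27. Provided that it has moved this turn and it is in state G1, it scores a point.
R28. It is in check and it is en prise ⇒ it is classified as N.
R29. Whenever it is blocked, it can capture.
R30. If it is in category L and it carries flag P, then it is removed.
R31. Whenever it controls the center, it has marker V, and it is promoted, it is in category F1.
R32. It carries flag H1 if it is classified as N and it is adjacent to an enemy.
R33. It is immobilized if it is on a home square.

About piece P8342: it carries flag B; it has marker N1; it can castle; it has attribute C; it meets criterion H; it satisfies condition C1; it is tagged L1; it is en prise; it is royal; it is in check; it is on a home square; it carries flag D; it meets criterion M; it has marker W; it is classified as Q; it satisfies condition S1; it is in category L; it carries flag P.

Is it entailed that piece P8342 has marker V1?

Yes

By R9 (it can castle): it is defended.
By R13 (it is royal, it is tagged L1): it is adjacent to an enemy.
By R15 (it satisfies condition S1, it meets criterion M): it is tagged T.
By R22 (it is tagged T, it carries flag D, it is in category L): it is in category W1.
By R26 (it is classified as Q, it carries flag B): it is classified as F.
By R28 (it is in check, it is en prise): it is classified as N.
By R30 (it is in category L, it carries flag P): it is removed.
By R32 (it is classified as N, it is adjacent to an enemy): it carries flag H1.
By R33 (it is on a home square): it is immobilized.
By R1 (it is removed, it has marker N1): it is in state U.
By R2 (it is in category W1, it is on a home square): it is shielded.
By R3 (it is defended): it has marker E1.
By R5 (it is immobilized): it is in state G.
By R10 (it is shielded, it has marker N1): it is in state G1.
By R11 (it is classified as F, it carries flag B): it carries flag B1.
By R12 (it is in state G1, it has marker E1): it is in category X.
By R14 (it is in category X, it carries flag H1): it may move diagonally.
By R19 (it is in state G, it is classified as Q): it has marker V.
By R23 (it is in state U): it controls the center.
By R7 (it may move diagonally, it carries flag B, it is on a home square): it is pinned.
By R8 (it carries flag B1, it carries flag B): it is promoted.
By R31 (it controls the center, it has marker V, it is promoted): it is in category F1.
By R4 (it is in category F1): it is classified as Z.
By R17 (it is pinned, it is classified as Z): it is tagged K1.
By R21 (it is tagged K1): it has marker V1.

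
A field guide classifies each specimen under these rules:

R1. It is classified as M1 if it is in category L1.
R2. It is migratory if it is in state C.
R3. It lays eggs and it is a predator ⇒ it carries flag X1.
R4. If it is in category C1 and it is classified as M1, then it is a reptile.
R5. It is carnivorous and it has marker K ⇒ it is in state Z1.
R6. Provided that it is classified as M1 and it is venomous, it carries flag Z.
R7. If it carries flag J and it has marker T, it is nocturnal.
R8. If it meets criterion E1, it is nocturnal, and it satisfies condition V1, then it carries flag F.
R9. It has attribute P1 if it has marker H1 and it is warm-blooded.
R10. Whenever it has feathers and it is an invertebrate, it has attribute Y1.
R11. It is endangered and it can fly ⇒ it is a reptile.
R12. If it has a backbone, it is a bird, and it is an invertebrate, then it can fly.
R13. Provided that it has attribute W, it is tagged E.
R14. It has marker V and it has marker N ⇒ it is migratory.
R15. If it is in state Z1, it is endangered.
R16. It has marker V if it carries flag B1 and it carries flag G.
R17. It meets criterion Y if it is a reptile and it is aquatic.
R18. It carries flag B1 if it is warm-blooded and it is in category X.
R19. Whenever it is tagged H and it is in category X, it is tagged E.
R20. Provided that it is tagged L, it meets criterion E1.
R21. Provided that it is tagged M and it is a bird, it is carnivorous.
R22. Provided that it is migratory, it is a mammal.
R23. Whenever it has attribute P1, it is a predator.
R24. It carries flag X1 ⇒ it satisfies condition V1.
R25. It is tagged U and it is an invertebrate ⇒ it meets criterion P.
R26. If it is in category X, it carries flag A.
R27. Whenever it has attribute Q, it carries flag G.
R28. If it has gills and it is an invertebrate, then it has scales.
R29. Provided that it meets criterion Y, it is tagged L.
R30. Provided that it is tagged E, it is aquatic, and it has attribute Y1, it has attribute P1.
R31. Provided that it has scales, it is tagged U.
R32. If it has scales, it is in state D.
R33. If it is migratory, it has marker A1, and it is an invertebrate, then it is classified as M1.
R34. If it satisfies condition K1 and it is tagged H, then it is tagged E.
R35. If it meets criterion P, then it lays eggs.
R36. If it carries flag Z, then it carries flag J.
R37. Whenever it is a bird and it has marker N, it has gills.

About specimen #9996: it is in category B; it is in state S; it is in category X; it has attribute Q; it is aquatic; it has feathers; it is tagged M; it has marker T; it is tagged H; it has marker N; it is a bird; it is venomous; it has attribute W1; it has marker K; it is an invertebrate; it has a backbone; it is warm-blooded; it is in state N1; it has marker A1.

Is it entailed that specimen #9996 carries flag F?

By R10 (it has feathers, it is an invertebrate): it has attribute Y1.
By R12 (it has a backbone, it is a bird, it is an invertebrate): it can fly.
By R18 (it is warm-blooded, it is in category X): it carries flag B1.
By R19 (it is tagged H, it is in category X): it is tagged E.
By R21 (it is tagged M, it is a bird): it is carnivorous.
By R27 (it has attribute Q): it carries flag G.
By R30 (it is tagged E, it is aquatic, it has attribute Y1): it has attribute P1.
By R37 (it is a bird, it has marker N): it has gills.
By R5 (it is carnivorous, it has marker K): it is in state Z1.
By R15 (it is in state Z1): it is endangered.
By R16 (it carries flag B1, it carries flag G): it has marker V.
By R23 (it has attribute P1): it is a predator.
By R28 (it has gills, it is an invertebrate): it has scales.
By R31 (it has scales): it is tagged U.
By R11 (it is endangered, it can fly): it is a reptile.
By R14 (it has marker V, it has marker N): it is migratory.
By R17 (it is a reptile, it is aquatic): it meets criterion Y.
By R25 (it is tagged U, it is an invertebrate): it meets criterion P.
By R29 (it meets criterion Y): it is tagged L.
By R33 (it is migratory, it has marker A1, it is an invertebrate): it is classified as M1.
By R35 (it meets criterion P): it lays eggs.
By R3 (it lays eggs, it is a predator): it carries flag X1.
By R6 (it is classified as M1, it is venomous): it carries flag Z.
By R20 (it is tagged L): it meets criterion E1.
By R24 (it carries flag X1): it satisfies condition V1.
By R36 (it carries flag Z): it carries flag J.
By R7 (it carries flag J, it has marker T): it is nocturnal.
By R8 (it meets criterion E1, it is nocturnal, it satisfies condition V1): it carries flag F.

Yes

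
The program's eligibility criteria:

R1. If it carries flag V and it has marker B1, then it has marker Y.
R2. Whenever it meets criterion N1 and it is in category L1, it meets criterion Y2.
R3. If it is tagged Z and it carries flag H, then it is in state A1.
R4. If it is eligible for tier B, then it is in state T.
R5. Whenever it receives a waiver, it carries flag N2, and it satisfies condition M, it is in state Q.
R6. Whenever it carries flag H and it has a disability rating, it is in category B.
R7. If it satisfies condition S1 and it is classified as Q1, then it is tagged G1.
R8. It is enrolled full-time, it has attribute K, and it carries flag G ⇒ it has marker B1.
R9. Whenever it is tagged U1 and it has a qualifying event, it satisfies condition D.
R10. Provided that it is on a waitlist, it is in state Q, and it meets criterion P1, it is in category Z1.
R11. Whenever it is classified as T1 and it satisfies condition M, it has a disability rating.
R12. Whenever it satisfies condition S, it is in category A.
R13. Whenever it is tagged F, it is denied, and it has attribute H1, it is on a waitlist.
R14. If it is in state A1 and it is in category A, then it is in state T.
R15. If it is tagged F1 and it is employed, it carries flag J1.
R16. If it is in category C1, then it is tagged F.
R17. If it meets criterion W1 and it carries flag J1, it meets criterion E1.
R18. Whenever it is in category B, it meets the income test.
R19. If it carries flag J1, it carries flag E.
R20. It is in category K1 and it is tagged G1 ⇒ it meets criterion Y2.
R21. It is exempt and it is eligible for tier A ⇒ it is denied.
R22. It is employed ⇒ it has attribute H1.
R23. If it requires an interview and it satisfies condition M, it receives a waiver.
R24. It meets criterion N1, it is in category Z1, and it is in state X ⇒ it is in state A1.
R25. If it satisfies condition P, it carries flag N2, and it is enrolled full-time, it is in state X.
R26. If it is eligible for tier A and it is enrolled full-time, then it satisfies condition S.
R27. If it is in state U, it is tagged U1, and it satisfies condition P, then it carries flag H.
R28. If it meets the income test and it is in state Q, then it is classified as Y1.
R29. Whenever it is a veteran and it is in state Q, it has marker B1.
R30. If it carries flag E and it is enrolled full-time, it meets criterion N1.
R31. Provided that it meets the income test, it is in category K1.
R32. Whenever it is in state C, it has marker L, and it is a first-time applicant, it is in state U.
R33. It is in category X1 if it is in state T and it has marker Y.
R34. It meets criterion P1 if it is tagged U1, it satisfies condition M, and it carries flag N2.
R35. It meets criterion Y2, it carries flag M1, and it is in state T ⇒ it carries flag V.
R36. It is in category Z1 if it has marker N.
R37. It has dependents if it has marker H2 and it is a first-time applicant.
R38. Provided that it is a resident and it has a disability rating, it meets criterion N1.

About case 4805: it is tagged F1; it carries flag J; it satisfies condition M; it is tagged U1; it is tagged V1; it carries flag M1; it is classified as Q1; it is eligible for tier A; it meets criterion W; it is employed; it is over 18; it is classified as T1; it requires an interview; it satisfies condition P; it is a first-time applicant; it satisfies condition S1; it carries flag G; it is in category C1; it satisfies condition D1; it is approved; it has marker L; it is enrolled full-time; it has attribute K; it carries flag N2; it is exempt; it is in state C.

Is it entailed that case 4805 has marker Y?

By R7 (it satisfies condition S1, it is classified as Q1): it is tagged G1.
By R8 (it is enrolled full-time, it has attribute K, it carries flag G): it has marker B1.
By R11 (it is classified as T1, it satisfies condition M): it has a disability rating.
By R15 (it is tagged F1, it is employed): it carries flag J1.
By R16 (it is in category C1): it is tagged F.
By R19 (it carries flag J1): it carries flag E.
By R21 (it is exempt, it is eligible for tier A): it is denied.
By R22 (it is employed): it has attribute H1.
By R23 (it requires an interview, it satisfies condition M): it receives a waiver.
By R25 (it satisfies condition P, it carries flag N2, it is enrolled full-time): it is in state X.
By R26 (it is eligible for tier A, it is enrolled full-time): it satisfies condition S.
By R30 (it carries flag E, it is enrolled full-time): it meets criterion N1.
By R32 (it is in state C, it has marker L, it is a first-time applicant): it is in state U.
By R34 (it is tagged U1, it satisfies condition M, it carries flag N2): it meets criterion P1.
By R5 (it receives a waiver, it carries flag N2, it satisfies condition M): it is in state Q.
By R12 (it satisfies condition S): it is in category A.
By R13 (it is tagged F, it is denied, it has attribute H1): it is on a waitlist.
By R27 (it is in state U, it is tagged U1, it satisfies condition P): it carries flag H.
By R6 (it carries flag H, it has a disability rating): it is in category B.
By R10 (it is on a waitlist, it is in state Q, it meets criterion P1): it is in category Z1.
By R18 (it is in category B): it meets the income test.
By R24 (it meets criterion N1, it is in category Z1, it is in state X): it is in state A1.
By R31 (it meets the income test): it is in category K1.
By R14 (it is in state A1, it is in category A): it is in state T.
By R20 (it is in category K1, it is tagged G1): it meets criterion Y2.
By R35 (it meets criterion Y2, it carries flag M1, it is in state T): it carries flag V.
By R1 (it carries flag V, it has marker B1): it has marker Y.

Yes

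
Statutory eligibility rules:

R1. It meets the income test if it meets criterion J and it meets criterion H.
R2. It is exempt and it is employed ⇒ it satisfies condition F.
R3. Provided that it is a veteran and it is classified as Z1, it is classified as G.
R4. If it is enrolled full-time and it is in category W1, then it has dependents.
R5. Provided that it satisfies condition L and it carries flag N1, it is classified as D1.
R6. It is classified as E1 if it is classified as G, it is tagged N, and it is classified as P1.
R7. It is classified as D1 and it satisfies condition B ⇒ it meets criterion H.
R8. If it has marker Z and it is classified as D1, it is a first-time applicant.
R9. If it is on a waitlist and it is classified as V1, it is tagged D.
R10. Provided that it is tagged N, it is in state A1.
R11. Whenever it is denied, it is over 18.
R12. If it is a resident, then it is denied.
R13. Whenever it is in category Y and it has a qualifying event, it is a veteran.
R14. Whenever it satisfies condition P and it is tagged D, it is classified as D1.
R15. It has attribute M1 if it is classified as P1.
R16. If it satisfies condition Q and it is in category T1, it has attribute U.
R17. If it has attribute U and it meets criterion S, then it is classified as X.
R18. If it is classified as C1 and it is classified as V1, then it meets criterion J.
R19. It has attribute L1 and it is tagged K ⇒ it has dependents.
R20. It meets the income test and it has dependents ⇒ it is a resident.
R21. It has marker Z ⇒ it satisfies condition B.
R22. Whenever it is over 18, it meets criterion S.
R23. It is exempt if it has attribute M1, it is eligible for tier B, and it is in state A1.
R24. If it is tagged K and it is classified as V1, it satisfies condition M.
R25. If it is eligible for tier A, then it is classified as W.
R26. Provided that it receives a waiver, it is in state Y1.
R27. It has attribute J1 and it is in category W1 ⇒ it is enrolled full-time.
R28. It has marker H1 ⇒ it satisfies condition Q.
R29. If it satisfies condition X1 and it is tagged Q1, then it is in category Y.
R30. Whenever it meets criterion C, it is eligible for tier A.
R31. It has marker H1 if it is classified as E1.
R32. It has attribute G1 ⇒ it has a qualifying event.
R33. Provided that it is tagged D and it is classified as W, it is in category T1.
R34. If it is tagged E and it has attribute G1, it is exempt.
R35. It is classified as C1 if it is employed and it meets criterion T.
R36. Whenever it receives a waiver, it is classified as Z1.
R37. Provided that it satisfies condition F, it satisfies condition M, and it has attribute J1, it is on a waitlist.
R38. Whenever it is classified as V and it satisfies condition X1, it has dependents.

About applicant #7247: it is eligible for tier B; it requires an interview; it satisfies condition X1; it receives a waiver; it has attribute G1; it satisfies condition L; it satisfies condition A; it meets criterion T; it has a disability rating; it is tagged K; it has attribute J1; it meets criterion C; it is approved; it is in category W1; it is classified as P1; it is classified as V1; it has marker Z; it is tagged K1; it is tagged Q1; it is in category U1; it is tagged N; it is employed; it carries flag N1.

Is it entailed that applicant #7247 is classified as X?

By R5 (it satisfies condition L, it carries flag N1): it is classified as D1.
By R10 (it is tagged N): it is in state A1.
By R15 (it is classified as P1): it has attribute M1.
By R21 (it has marker Z): it satisfies condition B.
By R23 (it has attribute M1, it is eligible for tier B, it is in state A1): it is exempt.
By R24 (it is tagged K, it is classified as V1): it satisfies condition M.
By R27 (it has attribute J1, it is in category W1): it is enrolled full-time.
By R29 (it satisfies condition X1, it is tagged Q1): it is in category Y.
By R30 (it meets criterion C): it is eligible for tier A.
By R32 (it has attribute G1): it has a qualifying event.
By R35 (it is employed, it meets criterion T): it is classified as C1.
By R36 (it receives a waiver): it is classified as Z1.
By R2 (it is exempt, it is employed): it satisfies condition F.
By R4 (it is enrolled full-time, it is in category W1): it has dependents.
By R7 (it is classified as D1, it satisfies condition B): it meets criterion H.
By R13 (it is in category Y, it has a qualifying event): it is a veteran.
By R18 (it is classified as C1, it is classified as V1): it meets criterion J.
By R25 (it is eligible for tier A): it is classified as W.
By R37 (it satisfies condition F, it satisfies condition M, it has attribute J1): it is on a waitlist.
By R1 (it meets criterion J, it meets criterion H): it meets the income test.
By R3 (it is a veteran, it is classified as Z1): it is classified as G.
By R6 (it is classified as G, it is tagged N, it is classified as P1): it is classified as E1.
By R9 (it is on a waitlist, it is classified as V1): it is tagged D.
By R20 (it meets the income test, it has dependents): it is a resident.
By R31 (it is classified as E1): it has marker H1.
By R33 (it is tagged D, it is classified as W): it is in category T1.
By R12 (it is a resident): it is denied.
By R28 (it has marker H1): it satisfies condition Q.
By R11 (it is denied): it is over 18.
By R16 (it satisfies condition Q, it is in category T1): it has attribute U.
By R22 (it is over 18): it meets criterion S.
By R17 (it has attribute U, it meets criterion S): it is classified as X.

Yes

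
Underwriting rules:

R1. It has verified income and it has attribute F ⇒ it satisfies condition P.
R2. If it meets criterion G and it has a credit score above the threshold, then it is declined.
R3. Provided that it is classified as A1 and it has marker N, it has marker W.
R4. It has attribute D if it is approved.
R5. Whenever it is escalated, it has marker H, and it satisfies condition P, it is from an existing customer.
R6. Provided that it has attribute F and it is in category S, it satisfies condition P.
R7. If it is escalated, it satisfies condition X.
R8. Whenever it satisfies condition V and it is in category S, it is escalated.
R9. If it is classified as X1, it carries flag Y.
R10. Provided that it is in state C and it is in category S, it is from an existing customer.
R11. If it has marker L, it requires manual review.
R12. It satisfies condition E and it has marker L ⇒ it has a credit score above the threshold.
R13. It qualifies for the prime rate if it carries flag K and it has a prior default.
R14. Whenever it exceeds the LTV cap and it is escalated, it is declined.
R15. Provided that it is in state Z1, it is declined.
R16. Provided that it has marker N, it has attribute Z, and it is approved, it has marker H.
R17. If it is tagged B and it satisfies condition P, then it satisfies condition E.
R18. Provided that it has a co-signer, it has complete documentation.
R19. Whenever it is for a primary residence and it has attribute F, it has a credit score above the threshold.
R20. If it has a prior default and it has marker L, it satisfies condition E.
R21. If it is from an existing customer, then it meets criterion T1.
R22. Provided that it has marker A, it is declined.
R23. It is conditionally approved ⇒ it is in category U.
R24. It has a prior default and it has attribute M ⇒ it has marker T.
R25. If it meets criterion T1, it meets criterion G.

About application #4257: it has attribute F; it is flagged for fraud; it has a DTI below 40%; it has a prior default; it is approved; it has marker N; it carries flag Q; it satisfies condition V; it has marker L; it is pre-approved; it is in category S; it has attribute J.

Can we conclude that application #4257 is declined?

No

Forward chaining from the given facts derives: has attribute D, satisfies condition P, is escalated, requires manual review, satisfies condition E, satisfies condition X, has a credit score above the threshold.
Rules concluding "it is declined": R2 needs "it meets criterion G"; R14 needs "it exceeds the LTV cap"; R15 needs "it is in state Z1"; R22 needs "it has marker A" — none of these are established.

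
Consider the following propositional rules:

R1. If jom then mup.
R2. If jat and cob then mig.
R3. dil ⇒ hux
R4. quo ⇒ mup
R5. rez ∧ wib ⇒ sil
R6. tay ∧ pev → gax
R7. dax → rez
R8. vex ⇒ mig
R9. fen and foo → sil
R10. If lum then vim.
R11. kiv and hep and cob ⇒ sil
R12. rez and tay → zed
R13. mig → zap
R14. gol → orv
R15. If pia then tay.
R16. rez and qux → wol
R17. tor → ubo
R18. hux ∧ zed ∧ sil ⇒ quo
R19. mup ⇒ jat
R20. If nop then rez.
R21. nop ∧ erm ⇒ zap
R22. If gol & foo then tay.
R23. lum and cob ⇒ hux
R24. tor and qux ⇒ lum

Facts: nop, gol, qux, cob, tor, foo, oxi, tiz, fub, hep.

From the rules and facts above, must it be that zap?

Forward chaining from the given facts derives: orv, ubo, rez, tay, lum, vim, zed, wol, hux.
Rules concluding zap: R13 needs mig; R21 needs erm — none of these are established.

No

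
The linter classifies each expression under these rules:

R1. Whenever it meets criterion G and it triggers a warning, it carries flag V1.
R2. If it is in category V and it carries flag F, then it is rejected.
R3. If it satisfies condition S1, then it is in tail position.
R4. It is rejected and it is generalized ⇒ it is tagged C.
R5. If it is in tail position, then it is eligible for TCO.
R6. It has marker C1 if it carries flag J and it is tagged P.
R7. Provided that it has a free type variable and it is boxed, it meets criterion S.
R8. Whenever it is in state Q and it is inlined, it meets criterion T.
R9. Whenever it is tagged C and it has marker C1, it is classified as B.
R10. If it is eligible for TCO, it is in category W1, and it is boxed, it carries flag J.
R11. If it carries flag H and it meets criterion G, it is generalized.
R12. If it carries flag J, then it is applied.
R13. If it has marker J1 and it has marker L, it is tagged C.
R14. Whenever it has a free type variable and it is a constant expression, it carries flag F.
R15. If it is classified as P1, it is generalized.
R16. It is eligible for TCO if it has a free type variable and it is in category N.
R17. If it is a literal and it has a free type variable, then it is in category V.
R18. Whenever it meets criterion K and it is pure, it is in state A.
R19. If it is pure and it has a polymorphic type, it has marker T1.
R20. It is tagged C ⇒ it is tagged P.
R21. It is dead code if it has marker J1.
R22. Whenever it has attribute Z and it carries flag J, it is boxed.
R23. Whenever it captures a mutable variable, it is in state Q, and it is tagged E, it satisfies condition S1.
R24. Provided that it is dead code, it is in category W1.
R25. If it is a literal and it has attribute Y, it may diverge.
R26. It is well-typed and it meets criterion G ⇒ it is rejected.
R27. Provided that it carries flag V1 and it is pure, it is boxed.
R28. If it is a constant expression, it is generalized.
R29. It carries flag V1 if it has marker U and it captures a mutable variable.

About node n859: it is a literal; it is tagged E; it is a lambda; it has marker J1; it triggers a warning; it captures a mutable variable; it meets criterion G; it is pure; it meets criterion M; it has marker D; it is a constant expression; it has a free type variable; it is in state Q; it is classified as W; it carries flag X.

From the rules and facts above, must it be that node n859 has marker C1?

By R1 (it meets criterion G, it triggers a warning): it carries flag V1.
By R14 (it has a free type variable, it is a constant expression): it carries flag F.
By R17 (it is a literal, it has a free type variable): it is in category V.
By R21 (it has marker J1): it is dead code.
By R23 (it captures a mutable variable, it is in state Q, it is tagged E): it satisfies condition S1.
By R24 (it is dead code): it is in category W1.
By R27 (it carries flag V1, it is pure): it is boxed.
By R28 (it is a constant expression): it is generalized.
By R2 (it is in category V, it carries flag F): it is rejected.
By R3 (it satisfies condition S1): it is in tail position.
By R4 (it is rejected, it is generalized): it is tagged C.
By R5 (it is in tail position): it is eligible for TCO.
By R10 (it is eligible for TCO, it is in category W1, it is boxed): it carries flag J.
By R20 (it is tagged C): it is tagged P.
By R6 (it carries flag J, it is tagged P): it has marker C1.

Yes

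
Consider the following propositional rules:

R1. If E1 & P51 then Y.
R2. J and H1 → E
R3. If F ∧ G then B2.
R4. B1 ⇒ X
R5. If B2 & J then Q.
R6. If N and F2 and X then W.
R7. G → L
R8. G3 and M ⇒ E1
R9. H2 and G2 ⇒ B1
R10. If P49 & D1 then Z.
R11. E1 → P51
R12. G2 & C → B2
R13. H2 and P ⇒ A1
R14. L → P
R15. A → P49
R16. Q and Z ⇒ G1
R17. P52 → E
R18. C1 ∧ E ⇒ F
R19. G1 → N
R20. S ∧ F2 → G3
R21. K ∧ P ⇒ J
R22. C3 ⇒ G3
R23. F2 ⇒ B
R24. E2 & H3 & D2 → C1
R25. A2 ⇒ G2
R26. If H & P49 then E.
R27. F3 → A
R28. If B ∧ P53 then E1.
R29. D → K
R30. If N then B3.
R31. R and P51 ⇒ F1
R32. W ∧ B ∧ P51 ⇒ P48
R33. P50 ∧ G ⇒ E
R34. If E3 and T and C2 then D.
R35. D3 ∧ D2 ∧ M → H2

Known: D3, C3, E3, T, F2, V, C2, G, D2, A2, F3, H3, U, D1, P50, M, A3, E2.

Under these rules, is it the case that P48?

L  (by R7: G)
P  (by R14: L)
G3  (by R22: C3)
B  (by R23: F2)
C1  (by R24: E2, H3, D2)
G2  (by R25: A2)
A  (by R27: F3)
E  (by R33: P50, G)
D  (by R34: E3, T, C2)
H2  (by R35: D3, D2, M)
E1  (by R8: G3, M)
B1  (by R9: H2, G2)
P51  (by R11: E1)
P49  (by R15: A)
F  (by R18: C1, E)
K  (by R29: D)
B2  (by R3: F, G)
X  (by R4: B1)
Z  (by R10: P49, D1)
J  (by R21: K, P)
Q  (by R5: B2, J)
G1  (by R16: Q, Z)
N  (by R19: G1)
W  (by R6: N, F2, X)
P48  (by R32: W, B, P51)

Yes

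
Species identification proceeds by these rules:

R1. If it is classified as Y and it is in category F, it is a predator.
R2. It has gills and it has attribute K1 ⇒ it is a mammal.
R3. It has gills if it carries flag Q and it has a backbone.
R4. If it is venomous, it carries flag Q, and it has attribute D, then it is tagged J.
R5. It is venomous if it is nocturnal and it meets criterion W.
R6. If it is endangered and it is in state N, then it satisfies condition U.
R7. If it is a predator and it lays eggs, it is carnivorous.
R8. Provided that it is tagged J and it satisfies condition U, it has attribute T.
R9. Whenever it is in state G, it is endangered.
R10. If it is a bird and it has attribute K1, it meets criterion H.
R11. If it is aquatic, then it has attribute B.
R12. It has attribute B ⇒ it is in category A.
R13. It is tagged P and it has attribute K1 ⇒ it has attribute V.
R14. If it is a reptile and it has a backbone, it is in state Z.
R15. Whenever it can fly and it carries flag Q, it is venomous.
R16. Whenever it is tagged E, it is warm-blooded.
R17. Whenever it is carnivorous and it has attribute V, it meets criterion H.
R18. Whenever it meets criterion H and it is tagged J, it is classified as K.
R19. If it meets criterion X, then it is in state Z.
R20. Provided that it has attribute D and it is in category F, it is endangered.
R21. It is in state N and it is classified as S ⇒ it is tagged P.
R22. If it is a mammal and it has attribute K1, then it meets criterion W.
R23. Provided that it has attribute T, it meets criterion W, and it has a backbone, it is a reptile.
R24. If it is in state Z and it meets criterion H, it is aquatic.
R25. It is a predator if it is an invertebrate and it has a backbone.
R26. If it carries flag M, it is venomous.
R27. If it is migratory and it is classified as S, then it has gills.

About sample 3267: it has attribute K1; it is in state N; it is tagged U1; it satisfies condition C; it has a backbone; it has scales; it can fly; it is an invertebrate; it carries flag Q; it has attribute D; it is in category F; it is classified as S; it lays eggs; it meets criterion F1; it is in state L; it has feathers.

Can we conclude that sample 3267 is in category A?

Yes

By R3 (it carries flag Q, it has a backbone): it has gills.
By R15 (it can fly, it carries flag Q): it is venomous.
By R20 (it has attribute D, it is in category F): it is endangered.
By R21 (it is in state N, it is classified as S): it is tagged P.
By R25 (it is an invertebrate, it has a backbone): it is a predator.
By R2 (it has gills, it has attribute K1): it is a mammal.
By R4 (it is venomous, it carries flag Q, it has attribute D): it is tagged J.
By R6 (it is endangered, it is in state N): it satisfies condition U.
By R7 (it is a predator, it lays eggs): it is carnivorous.
By R8 (it is tagged J, it satisfies condition U): it has attribute T.
By R13 (it is tagged P, it has attribute K1): it has attribute V.
By R17 (it is carnivorous, it has attribute V): it meets criterion H.
By R22 (it is a mammal, it has attribute K1): it meets criterion W.
By R23 (it has attribute T, it meets criterion W, it has a backbone): it is a reptile.
By R14 (it is a reptile, it has a backbone): it is in state Z.
By R24 (it is in state Z, it meets criterion H): it is aquatic.
By R11 (it is aquatic): it has attribute B.
By R12 (it has attribute B): it is in category A.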